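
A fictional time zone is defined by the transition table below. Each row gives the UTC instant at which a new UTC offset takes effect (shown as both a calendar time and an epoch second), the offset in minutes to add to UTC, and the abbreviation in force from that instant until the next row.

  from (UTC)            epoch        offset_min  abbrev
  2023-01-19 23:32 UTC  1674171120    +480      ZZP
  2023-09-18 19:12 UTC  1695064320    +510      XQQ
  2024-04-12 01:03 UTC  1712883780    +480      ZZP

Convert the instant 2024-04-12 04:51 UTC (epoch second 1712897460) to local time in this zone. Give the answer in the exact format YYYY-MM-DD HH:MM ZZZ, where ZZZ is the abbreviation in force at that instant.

Query: 2024-04-12 04:51 UTC
Rule 3/3 (ZZP, +08:00): 2024-04-12 01:03 UTC ≤ query < +∞
4·60 + 51 + 480 = 771 min
771 = 0·1440 + 771; 771 = 12·60 + 51 → 12:51, same day
→ 2024-04-12 12:51 ZZP

2024-04-12 12:51 ZZP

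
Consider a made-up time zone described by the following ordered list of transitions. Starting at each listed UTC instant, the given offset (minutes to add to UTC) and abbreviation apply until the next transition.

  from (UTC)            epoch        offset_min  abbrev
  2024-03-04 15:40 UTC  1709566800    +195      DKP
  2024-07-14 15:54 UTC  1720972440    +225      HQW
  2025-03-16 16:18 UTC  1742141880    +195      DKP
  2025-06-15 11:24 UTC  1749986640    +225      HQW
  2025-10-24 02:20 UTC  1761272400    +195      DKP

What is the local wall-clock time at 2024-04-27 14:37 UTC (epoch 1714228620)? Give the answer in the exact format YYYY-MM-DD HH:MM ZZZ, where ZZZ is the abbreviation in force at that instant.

Query: 2024-04-27 14:37 UTC
Rule 1/5 (DKP, +03:15): 2024-03-04 15:40 UTC ≤ query < 2024-07-14 15:54 UTC
14·60 + 37 + 195 = 1072 min
1072 = 0·1440 + 1072; 1072 = 17·60 + 52 → 17:52, same day
→ 2024-04-27 17:52 DKP

2024-04-27 17:52 DKP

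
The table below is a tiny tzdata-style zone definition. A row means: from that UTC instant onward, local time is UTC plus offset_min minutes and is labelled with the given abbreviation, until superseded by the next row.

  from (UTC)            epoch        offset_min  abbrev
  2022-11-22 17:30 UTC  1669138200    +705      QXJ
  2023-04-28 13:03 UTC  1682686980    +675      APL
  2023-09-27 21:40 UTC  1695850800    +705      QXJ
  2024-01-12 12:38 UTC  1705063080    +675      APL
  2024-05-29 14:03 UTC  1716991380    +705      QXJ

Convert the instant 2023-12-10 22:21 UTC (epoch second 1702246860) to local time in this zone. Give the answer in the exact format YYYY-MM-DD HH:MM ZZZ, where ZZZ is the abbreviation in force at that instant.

Query: 2023-12-10 22:21 UTC
Rule 3/5 (QXJ, +11:45): 2023-09-27 21:40 UTC ≤ query < 2024-01-12 12:38 UTC
22·60 + 21 + 705 = 2046 min
2046 = 1·1440 + 606; 606 = 10·60 + 6 → 10:06, 2023-12-10 + 1 day = 2023-12-11
→ 2023-12-11 10:06 QXJ

2023-12-11 10:06 QXJ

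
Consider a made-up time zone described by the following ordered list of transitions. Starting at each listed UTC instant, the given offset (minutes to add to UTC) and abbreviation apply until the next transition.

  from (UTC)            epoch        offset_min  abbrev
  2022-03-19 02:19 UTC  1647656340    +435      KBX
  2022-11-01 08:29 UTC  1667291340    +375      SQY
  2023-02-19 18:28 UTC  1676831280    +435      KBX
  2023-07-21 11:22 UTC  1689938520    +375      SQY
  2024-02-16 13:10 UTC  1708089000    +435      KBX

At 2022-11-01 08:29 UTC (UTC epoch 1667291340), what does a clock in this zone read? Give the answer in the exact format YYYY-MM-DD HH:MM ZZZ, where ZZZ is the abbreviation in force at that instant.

2022-11-01 14:44 SQY

Query: 2022-11-01 08:29 UTC
Rule 2/5 (SQY, +06:15): 2022-11-01 08:29 UTC ≤ query < 2023-02-19 18:28 UTC
8·60 + 29 + 375 = 884 min
884 = 0·1440 + 884; 884 = 14·60 + 44 → 14:44, same day
→ 2022-11-01 14:44 SQY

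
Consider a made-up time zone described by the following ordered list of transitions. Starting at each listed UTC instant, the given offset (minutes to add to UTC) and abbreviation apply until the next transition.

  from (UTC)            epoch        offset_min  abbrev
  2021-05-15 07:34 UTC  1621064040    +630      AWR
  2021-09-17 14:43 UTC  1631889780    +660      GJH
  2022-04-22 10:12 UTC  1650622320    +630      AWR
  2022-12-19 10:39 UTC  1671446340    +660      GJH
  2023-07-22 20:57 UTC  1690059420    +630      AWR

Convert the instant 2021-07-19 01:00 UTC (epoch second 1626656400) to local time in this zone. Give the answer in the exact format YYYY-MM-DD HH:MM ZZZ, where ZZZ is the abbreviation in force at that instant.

2021-07-19 11:30 AWR

Query: 2021-07-19 01:00 UTC
Rule 1/5 (AWR, +10:30): 2021-05-15 07:34 UTC ≤ query < 2021-09-17 14:43 UTC
1·60 + 0 + 630 = 690 min
690 = 0·1440 + 690; 690 = 11·60 + 30 → 11:30, same day
→ 2021-07-19 11:30 AWR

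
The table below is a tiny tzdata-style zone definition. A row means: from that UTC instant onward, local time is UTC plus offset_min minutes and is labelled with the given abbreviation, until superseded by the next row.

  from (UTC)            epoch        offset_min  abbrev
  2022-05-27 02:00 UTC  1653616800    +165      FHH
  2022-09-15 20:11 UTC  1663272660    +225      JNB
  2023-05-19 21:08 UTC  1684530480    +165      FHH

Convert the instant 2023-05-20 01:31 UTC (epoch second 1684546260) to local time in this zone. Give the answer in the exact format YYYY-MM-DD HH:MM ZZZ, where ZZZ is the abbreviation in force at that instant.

Query: 2023-05-20 01:31 UTC
Rule 3/3 (FHH, +02:45): 2023-05-19 21:08 UTC ≤ query < +∞
1·60 + 31 + 165 = 256 min
256 = 0·1440 + 256; 256 = 4·60 + 16 → 04:16, same day
→ 2023-05-20 04:16 FHH

2023-05-20 04:16 FHH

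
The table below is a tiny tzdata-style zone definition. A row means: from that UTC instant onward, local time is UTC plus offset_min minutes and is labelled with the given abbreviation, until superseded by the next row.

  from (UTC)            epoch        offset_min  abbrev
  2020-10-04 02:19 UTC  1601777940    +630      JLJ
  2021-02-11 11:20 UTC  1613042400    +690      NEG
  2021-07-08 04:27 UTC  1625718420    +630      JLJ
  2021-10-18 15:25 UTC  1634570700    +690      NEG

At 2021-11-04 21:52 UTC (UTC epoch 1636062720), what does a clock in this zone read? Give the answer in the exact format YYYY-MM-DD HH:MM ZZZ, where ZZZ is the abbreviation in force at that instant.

Query: 2021-11-04 21:52 UTC
Rule 4/4 (NEG, +11:30): 2021-10-18 15:25 UTC ≤ query < +∞
21·60 + 52 + 690 = 2002 min
2002 = 1·1440 + 562; 562 = 9·60 + 22 → 09:22, 2021-11-04 + 1 day = 2021-11-05
→ 2021-11-05 09:22 NEG

2021-11-05 09:22 NEG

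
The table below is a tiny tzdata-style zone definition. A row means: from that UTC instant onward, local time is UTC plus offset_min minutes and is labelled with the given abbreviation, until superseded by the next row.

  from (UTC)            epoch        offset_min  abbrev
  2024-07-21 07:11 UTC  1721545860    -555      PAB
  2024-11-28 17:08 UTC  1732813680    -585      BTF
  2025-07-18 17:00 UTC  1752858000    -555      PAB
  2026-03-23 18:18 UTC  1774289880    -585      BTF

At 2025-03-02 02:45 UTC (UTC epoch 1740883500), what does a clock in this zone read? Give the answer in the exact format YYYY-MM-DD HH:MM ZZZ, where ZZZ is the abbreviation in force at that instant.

Query: 2025-03-02 02:45 UTC
Rule 2/4 (BTF, -09:45): 2024-11-28 17:08 UTC ≤ query < 2025-07-18 17:00 UTC
2·60 + 45 - 585 = -420 min
-420 = -1·1440 + 1020; 1020 = 17·60 + 0 → 17:00, 2025-03-02 - 1 day = 2025-03-01
→ 2025-03-01 17:00 BTF

2025-03-01 17:00 BTF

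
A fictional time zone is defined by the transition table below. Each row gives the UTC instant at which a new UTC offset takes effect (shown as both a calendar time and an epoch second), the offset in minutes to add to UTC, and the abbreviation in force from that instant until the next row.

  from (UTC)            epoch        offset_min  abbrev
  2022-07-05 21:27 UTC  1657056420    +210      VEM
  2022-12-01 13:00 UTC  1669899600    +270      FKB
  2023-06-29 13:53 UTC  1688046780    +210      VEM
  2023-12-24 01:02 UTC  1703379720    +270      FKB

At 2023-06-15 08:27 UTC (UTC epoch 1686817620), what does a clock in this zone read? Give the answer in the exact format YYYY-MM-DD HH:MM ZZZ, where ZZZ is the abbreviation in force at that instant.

2023-06-15 12:57 FKB

Query: 2023-06-15 08:27 UTC
Rule 2/4 (FKB, +04:30): 2022-12-01 13:00 UTC ≤ query < 2023-06-29 13:53 UTC
8·60 + 27 + 270 = 777 min
777 = 0·1440 + 777; 777 = 12·60 + 57 → 12:57, same day
→ 2023-06-15 12:57 FKB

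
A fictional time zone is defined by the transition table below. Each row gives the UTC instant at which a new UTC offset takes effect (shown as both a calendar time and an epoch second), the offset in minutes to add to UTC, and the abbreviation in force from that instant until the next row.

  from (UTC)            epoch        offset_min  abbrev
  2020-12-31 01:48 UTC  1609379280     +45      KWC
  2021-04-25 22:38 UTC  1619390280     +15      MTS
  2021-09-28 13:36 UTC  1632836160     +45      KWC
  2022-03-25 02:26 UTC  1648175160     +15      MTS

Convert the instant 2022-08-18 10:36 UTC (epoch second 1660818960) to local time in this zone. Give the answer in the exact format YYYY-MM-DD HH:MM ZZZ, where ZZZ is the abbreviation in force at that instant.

Query: 2022-08-18 10:36 UTC
Rule 4/4 (MTS, +00:15): 2022-03-25 02:26 UTC ≤ query < +∞
10·60 + 36 + 15 = 651 min
651 = 0·1440 + 651; 651 = 10·60 + 51 → 10:51, same day
→ 2022-08-18 10:51 MTS

2022-08-18 10:51 MTS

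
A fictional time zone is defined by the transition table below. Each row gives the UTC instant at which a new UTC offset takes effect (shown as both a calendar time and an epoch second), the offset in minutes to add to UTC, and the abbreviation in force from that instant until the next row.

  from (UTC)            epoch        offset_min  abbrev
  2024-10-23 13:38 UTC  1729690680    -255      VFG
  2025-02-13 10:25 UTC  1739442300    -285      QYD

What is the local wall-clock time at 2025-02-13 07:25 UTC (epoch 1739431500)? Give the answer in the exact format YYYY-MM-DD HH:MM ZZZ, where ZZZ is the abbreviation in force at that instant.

Query: 2025-02-13 07:25 UTC
Rule 1/2 (VFG, -04:15): 2024-10-23 13:38 UTC ≤ query < 2025-02-13 10:25 UTC
7·60 + 25 - 255 = 190 min
190 = 0·1440 + 190; 190 = 3·60 + 10 → 03:10, same day
→ 2025-02-13 03:10 VFG

2025-02-13 03:10 VFG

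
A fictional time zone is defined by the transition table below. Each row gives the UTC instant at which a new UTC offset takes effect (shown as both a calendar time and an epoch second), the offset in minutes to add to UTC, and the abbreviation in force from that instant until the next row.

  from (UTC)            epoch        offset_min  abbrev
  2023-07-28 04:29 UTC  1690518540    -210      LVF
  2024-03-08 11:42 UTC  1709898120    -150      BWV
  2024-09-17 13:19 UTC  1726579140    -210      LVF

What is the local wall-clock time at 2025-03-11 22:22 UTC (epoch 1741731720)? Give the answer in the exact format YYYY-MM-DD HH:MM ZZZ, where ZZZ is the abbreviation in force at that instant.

2025-03-11 18:52 LVF

Query: 2025-03-11 22:22 UTC
Rule 3/3 (LVF, -03:30): 2024-09-17 13:19 UTC ≤ query < +∞
22·60 + 22 - 210 = 1132 min
1132 = 0·1440 + 1132; 1132 = 18·60 + 52 → 18:52, same day
→ 2025-03-11 18:52 LVF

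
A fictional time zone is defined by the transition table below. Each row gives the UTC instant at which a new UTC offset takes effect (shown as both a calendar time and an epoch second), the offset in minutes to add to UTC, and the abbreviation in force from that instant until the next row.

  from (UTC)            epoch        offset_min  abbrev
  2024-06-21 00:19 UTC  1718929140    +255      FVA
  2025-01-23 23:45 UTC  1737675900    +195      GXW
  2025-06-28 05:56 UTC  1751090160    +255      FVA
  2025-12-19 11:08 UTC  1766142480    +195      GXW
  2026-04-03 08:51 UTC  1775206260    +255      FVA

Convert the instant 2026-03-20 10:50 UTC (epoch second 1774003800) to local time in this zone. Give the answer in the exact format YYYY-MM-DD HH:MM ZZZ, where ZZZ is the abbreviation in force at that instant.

Query: 2026-03-20 10:50 UTC
Rule 4/5 (GXW, +03:15): 2025-12-19 11:08 UTC ≤ query < 2026-04-03 08:51 UTC
10·60 + 50 + 195 = 845 min
845 = 0·1440 + 845; 845 = 14·60 + 5 → 14:05, same day
→ 2026-03-20 14:05 GXW

2026-03-20 14:05 GXW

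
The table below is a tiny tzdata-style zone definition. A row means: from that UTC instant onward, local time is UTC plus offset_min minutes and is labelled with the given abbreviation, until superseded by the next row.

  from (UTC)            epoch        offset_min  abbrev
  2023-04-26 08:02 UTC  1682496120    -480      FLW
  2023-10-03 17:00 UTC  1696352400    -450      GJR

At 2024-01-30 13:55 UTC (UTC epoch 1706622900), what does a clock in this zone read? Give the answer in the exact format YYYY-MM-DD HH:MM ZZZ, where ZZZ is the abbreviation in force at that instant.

Query: 2024-01-30 13:55 UTC
Rule 2/2 (GJR, -07:30): 2023-10-03 17:00 UTC ≤ query < +∞
13·60 + 55 - 450 = 385 min
385 = 0·1440 + 385; 385 = 6·60 + 25 → 06:25, same day
→ 2024-01-30 06:25 GJR

2024-01-30 06:25 GJR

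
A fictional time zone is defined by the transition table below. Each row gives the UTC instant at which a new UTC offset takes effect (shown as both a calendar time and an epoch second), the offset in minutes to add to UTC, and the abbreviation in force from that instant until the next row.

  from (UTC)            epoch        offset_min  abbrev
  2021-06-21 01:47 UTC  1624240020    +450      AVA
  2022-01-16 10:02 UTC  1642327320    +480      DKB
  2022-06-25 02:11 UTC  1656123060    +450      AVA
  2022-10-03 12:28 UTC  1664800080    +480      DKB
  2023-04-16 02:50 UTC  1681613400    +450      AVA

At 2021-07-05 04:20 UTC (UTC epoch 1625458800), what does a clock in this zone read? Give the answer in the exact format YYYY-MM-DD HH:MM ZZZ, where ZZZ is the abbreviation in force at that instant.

2021-07-05 11:50 AVA

Query: 2021-07-05 04:20 UTC
Rule 1/5 (AVA, +07:30): 2021-06-21 01:47 UTC ≤ query < 2022-01-16 10:02 UTC
4·60 + 20 + 450 = 710 min
710 = 0·1440 + 710; 710 = 11·60 + 50 → 11:50, same day
→ 2021-07-05 11:50 AVA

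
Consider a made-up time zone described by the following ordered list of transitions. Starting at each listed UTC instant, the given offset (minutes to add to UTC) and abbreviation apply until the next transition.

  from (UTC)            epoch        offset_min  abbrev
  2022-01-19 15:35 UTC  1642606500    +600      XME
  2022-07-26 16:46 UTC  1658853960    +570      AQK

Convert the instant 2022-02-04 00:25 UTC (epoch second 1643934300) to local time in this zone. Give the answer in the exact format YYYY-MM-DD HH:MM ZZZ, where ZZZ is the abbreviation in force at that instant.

Query: 2022-02-04 00:25 UTC
Rule 1/2 (XME, +10:00): 2022-01-19 15:35 UTC ≤ query < 2022-07-26 16:46 UTC
0·60 + 25 + 600 = 625 min
625 = 0·1440 + 625; 625 = 10·60 + 25 → 10:25, same day
→ 2022-02-04 10:25 XME

2022-02-04 10:25 XME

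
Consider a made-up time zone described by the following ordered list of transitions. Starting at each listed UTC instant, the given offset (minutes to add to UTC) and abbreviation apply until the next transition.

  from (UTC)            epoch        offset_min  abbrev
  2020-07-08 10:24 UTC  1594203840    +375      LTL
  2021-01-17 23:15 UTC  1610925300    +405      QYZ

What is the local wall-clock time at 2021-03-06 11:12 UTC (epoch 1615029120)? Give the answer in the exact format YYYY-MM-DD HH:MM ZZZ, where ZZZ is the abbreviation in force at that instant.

2021-03-06 17:57 QYZ

Query: 2021-03-06 11:12 UTC
Rule 2/2 (QYZ, +06:45): 2021-01-17 23:15 UTC ≤ query < +∞
11·60 + 12 + 405 = 1077 min
1077 = 0·1440 + 1077; 1077 = 17·60 + 57 → 17:57, same day
→ 2021-03-06 17:57 QYZ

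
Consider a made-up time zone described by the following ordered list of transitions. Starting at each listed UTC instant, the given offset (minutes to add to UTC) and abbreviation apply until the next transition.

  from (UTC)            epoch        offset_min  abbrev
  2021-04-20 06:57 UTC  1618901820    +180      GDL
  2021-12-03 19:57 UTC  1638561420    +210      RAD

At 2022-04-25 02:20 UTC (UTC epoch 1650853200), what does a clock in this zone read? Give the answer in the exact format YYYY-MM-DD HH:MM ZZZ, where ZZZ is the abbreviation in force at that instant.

2022-04-25 05:50 RAD

Query: 2022-04-25 02:20 UTC
Rule 2/2 (RAD, +03:30): 2021-12-03 19:57 UTC ≤ query < +∞
2·60 + 20 + 210 = 350 min
350 = 0·1440 + 350; 350 = 5·60 + 50 → 05:50, same day
→ 2022-04-25 05:50 RAD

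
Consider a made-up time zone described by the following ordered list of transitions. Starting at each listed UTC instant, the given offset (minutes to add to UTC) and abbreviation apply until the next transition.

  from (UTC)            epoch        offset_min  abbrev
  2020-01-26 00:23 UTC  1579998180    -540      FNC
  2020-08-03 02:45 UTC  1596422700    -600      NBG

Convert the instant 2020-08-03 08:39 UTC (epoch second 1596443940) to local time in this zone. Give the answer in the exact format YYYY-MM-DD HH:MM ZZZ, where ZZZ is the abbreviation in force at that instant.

2020-08-02 22:39 NBG

Query: 2020-08-03 08:39 UTC
Rule 2/2 (NBG, -10:00): 2020-08-03 02:45 UTC ≤ query < +∞
8·60 + 39 - 600 = -81 min
-81 = -1·1440 + 1359; 1359 = 22·60 + 39 → 22:39, 2020-08-03 - 1 day = 2020-08-02
→ 2020-08-02 22:39 NBG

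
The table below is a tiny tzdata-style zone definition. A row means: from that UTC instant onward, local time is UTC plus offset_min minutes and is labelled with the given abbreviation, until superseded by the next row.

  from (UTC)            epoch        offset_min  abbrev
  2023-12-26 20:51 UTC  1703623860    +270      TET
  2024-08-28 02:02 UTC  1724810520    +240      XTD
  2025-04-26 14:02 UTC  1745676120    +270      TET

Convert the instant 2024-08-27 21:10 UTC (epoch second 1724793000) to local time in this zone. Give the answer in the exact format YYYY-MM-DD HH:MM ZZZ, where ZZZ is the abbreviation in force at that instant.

2024-08-28 01:40 TET

Query: 2024-08-27 21:10 UTC
Rule 1/3 (TET, +04:30): 2023-12-26 20:51 UTC ≤ query < 2024-08-28 02:02 UTC
21·60 + 10 + 270 = 1540 min
1540 = 1·1440 + 100; 100 = 1·60 + 40 → 01:40, 2024-08-27 + 1 day = 2024-08-28
→ 2024-08-28 01:40 TET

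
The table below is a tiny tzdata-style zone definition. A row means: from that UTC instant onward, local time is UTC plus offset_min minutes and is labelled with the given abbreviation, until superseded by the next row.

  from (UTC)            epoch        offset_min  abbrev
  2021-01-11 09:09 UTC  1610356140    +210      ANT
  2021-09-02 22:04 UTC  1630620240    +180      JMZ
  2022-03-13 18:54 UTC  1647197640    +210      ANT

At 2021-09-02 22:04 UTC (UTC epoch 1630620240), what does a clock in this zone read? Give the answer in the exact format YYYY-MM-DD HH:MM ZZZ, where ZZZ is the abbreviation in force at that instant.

2021-09-03 01:04 JMZ

Query: 2021-09-02 22:04 UTC
Rule 2/3 (JMZ, +03:00): 2021-09-02 22:04 UTC ≤ query < 2022-03-13 18:54 UTC
22·60 + 4 + 180 = 1504 min
1504 = 1·1440 + 64; 64 = 1·60 + 4 → 01:04, 2021-09-02 + 1 day = 2021-09-03
→ 2021-09-03 01:04 JMZ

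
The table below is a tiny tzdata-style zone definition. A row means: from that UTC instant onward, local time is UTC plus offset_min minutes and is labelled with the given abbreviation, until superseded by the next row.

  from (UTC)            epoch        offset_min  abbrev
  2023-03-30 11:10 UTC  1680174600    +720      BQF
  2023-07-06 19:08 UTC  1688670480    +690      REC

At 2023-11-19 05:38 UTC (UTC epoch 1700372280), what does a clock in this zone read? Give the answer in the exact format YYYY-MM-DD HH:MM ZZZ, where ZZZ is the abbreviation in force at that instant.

2023-11-19 17:08 REC

Query: 2023-11-19 05:38 UTC
Rule 2/2 (REC, +11:30): 2023-07-06 19:08 UTC ≤ query < +∞
5·60 + 38 + 690 = 1028 min
1028 = 0·1440 + 1028; 1028 = 17·60 + 8 → 17:08, same day
→ 2023-11-19 17:08 REC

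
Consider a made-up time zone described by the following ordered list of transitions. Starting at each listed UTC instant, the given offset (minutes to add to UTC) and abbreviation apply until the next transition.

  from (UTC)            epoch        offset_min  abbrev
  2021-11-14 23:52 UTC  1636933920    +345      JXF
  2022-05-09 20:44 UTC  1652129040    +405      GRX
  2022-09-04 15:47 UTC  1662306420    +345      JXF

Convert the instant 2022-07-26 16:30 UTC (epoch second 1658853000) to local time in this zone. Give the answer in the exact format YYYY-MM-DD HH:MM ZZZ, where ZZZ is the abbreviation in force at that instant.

2022-07-26 23:15 GRX

Query: 2022-07-26 16:30 UTC
Rule 2/3 (GRX, +06:45): 2022-05-09 20:44 UTC ≤ query < 2022-09-04 15:47 UTC
16·60 + 30 + 405 = 1395 min
1395 = 0·1440 + 1395; 1395 = 23·60 + 15 → 23:15, same day
→ 2022-07-26 23:15 GRX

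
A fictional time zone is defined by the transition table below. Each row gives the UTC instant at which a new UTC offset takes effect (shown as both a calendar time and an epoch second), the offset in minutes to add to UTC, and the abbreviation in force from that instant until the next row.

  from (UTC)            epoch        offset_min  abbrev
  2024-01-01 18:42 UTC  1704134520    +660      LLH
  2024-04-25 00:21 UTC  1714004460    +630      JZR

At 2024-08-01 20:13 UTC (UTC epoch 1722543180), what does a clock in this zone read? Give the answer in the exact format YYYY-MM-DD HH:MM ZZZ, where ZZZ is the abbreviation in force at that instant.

Query: 2024-08-01 20:13 UTC
Rule 2/2 (JZR, +10:30): 2024-04-25 00:21 UTC ≤ query < +∞
20·60 + 13 + 630 = 1843 min
1843 = 1·1440 + 403; 403 = 6·60 + 43 → 06:43, 2024-08-01 + 1 day = 2024-08-02
→ 2024-08-02 06:43 JZR

2024-08-02 06:43 JZR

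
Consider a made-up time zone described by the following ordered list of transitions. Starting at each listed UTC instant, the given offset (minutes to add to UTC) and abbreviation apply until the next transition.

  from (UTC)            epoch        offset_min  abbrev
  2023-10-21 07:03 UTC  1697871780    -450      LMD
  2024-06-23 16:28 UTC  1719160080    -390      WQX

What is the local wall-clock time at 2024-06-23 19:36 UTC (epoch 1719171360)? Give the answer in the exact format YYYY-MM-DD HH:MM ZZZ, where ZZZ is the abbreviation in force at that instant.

2024-06-23 13:06 WQX

Query: 2024-06-23 19:36 UTC
Rule 2/2 (WQX, -06:30): 2024-06-23 16:28 UTC ≤ query < +∞
19·60 + 36 - 390 = 786 min
786 = 0·1440 + 786; 786 = 13·60 + 6 → 13:06, same day
→ 2024-06-23 13:06 WQX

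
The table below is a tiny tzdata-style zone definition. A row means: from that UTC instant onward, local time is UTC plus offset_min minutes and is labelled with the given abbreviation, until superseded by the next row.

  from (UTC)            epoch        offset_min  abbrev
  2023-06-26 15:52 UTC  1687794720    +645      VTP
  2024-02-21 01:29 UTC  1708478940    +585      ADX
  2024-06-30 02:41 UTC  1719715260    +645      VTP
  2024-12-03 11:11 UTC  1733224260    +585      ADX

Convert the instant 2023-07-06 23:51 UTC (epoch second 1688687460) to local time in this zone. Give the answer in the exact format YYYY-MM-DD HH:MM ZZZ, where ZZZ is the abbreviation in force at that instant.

Query: 2023-07-06 23:51 UTC
Rule 1/4 (VTP, +10:45): 2023-06-26 15:52 UTC ≤ query < 2024-02-21 01:29 UTC
23·60 + 51 + 645 = 2076 min
2076 = 1·1440 + 636; 636 = 10·60 + 36 → 10:36, 2023-07-06 + 1 day = 2023-07-07
→ 2023-07-07 10:36 VTP

2023-07-07 10:36 VTP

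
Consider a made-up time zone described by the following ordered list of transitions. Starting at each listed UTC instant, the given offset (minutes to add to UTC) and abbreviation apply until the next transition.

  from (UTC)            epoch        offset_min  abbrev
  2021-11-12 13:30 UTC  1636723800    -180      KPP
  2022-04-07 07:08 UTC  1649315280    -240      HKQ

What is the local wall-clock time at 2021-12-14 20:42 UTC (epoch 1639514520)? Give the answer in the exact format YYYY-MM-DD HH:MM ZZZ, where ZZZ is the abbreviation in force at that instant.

2021-12-14 17:42 KPP

Query: 2021-12-14 20:42 UTC
Rule 1/2 (KPP, -03:00): 2021-11-12 13:30 UTC ≤ query < 2022-04-07 07:08 UTC
20·60 + 42 - 180 = 1062 min
1062 = 0·1440 + 1062; 1062 = 17·60 + 42 → 17:42, same day
→ 2021-12-14 17:42 KPP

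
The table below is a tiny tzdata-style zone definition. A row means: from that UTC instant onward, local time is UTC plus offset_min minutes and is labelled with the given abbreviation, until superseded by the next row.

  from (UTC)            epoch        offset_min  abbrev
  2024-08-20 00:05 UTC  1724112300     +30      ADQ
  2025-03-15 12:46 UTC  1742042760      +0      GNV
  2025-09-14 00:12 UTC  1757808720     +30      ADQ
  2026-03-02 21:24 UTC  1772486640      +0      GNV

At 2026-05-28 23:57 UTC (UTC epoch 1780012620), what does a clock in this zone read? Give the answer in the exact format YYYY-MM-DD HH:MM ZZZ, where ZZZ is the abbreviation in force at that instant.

Query: 2026-05-28 23:57 UTC
Rule 4/4 (GNV, +00:00): 2026-03-02 21:24 UTC ≤ query < +∞
23·60 + 57 + 0 = 1437 min
1437 = 0·1440 + 1437; 1437 = 23·60 + 57 → 23:57, same day
→ 2026-05-28 23:57 GNV

2026-05-28 23:57 GNV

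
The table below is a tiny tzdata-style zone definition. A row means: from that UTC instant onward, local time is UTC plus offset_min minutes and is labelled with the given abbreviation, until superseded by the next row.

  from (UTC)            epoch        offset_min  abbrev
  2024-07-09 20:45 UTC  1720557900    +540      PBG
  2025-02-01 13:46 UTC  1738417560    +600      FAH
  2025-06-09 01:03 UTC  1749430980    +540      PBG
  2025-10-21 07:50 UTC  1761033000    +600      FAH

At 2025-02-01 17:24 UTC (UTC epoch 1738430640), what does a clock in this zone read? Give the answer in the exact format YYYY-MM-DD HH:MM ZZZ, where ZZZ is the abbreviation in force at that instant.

Query: 2025-02-01 17:24 UTC
Rule 2/4 (FAH, +10:00): 2025-02-01 13:46 UTC ≤ query < 2025-06-09 01:03 UTC
17·60 + 24 + 600 = 1644 min
1644 = 1·1440 + 204; 204 = 3·60 + 24 → 03:24, 2025-02-01 + 1 day = 2025-02-02
→ 2025-02-02 03:24 FAH

2025-02-02 03:24 FAH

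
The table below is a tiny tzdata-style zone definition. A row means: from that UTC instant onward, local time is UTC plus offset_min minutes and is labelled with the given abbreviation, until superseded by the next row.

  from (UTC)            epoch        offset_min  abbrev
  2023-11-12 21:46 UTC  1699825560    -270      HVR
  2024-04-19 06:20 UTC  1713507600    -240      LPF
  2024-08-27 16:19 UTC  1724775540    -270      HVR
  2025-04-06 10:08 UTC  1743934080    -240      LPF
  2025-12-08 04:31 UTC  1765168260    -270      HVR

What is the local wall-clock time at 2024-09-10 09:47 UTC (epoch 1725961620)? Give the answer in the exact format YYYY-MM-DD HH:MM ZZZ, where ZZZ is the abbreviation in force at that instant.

Query: 2024-09-10 09:47 UTC
Rule 3/5 (HVR, -04:30): 2024-08-27 16:19 UTC ≤ query < 2025-04-06 10:08 UTC
9·60 + 47 - 270 = 317 min
317 = 0·1440 + 317; 317 = 5·60 + 17 → 05:17, same day
→ 2024-09-10 05:17 HVR

2024-09-10 05:17 HVR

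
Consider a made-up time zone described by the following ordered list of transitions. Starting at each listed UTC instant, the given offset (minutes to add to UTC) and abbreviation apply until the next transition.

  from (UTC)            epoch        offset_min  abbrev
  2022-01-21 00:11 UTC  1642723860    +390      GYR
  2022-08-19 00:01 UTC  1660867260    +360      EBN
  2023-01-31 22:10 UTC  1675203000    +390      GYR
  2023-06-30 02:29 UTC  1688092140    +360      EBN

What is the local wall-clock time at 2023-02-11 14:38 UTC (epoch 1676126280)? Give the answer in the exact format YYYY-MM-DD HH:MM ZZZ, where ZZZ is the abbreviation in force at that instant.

2023-02-11 21:08 GYR

Query: 2023-02-11 14:38 UTC
Rule 3/4 (GYR, +06:30): 2023-01-31 22:10 UTC ≤ query < 2023-06-30 02:29 UTC
14·60 + 38 + 390 = 1268 min
1268 = 0·1440 + 1268; 1268 = 21·60 + 8 → 21:08, same day
→ 2023-02-11 21:08 GYR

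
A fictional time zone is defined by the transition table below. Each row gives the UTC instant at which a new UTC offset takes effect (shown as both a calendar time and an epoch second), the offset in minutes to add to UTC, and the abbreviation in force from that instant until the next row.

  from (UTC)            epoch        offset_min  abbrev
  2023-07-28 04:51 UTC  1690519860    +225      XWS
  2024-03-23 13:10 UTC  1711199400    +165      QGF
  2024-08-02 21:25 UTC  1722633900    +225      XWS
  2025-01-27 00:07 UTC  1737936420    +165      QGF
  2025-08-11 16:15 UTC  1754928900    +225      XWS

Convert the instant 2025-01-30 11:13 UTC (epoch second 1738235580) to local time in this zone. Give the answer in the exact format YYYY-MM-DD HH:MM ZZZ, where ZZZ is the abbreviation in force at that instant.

2025-01-30 13:58 QGF

Query: 2025-01-30 11:13 UTC
Rule 4/5 (QGF, +02:45): 2025-01-27 00:07 UTC ≤ query < 2025-08-11 16:15 UTC
11·60 + 13 + 165 = 838 min
838 = 0·1440 + 838; 838 = 13·60 + 58 → 13:58, same day
→ 2025-01-30 13:58 QGF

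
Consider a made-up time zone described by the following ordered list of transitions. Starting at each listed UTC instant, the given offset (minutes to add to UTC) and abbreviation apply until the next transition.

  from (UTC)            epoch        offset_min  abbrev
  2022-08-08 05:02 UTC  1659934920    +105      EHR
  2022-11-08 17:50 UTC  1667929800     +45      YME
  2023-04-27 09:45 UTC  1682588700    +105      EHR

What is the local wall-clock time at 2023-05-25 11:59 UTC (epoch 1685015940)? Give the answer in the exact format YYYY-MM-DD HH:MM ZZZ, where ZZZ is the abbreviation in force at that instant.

Query: 2023-05-25 11:59 UTC
Rule 3/3 (EHR, +01:45): 2023-04-27 09:45 UTC ≤ query < +∞
11·60 + 59 + 105 = 824 min
824 = 0·1440 + 824; 824 = 13·60 + 44 → 13:44, same day
→ 2023-05-25 13:44 EHR

2023-05-25 13:44 EHR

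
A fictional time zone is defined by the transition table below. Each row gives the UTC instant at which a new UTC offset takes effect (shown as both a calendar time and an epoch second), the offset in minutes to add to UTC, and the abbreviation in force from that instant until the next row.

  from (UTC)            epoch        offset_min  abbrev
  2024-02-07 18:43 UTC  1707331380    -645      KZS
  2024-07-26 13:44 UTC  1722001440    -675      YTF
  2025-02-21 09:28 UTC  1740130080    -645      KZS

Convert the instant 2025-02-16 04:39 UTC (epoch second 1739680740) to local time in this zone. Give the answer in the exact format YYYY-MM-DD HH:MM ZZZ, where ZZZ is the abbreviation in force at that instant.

2025-02-15 17:24 YTF

Query: 2025-02-16 04:39 UTC
Rule 2/3 (YTF, -11:15): 2024-07-26 13:44 UTC ≤ query < 2025-02-21 09:28 UTC
4·60 + 39 - 675 = -396 min
-396 = -1·1440 + 1044; 1044 = 17·60 + 24 → 17:24, 2025-02-16 - 1 day = 2025-02-15
→ 2025-02-15 17:24 YTF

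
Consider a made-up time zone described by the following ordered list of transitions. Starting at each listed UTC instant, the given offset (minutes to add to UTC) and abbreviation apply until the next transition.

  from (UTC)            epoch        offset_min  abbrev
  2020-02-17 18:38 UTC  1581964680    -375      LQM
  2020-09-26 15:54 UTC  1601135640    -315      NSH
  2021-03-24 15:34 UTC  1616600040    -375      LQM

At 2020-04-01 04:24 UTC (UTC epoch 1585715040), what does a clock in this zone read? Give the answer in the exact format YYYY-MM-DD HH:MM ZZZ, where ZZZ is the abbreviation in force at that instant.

Query: 2020-04-01 04:24 UTC
Rule 1/3 (LQM, -06:15): 2020-02-17 18:38 UTC ≤ query < 2020-09-26 15:54 UTC
4·60 + 24 - 375 = -111 min
-111 = -1·1440 + 1329; 1329 = 22·60 + 9 → 22:09, 2020-04-01 - 1 day = 2020-03-31
→ 2020-03-31 22:09 LQM

2020-03-31 22:09 LQM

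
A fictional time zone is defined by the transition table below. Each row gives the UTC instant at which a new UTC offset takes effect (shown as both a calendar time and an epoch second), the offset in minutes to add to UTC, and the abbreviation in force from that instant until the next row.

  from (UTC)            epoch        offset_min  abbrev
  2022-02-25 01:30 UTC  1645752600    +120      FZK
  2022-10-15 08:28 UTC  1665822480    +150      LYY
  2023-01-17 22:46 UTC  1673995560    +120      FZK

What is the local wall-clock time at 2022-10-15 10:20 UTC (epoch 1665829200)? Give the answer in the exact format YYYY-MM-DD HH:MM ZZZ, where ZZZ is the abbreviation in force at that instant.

2022-10-15 12:50 LYY

Query: 2022-10-15 10:20 UTC
Rule 2/3 (LYY, +02:30): 2022-10-15 08:28 UTC ≤ query < 2023-01-17 22:46 UTC
10·60 + 20 + 150 = 770 min
770 = 0·1440 + 770; 770 = 12·60 + 50 → 12:50, same day
→ 2022-10-15 12:50 LYY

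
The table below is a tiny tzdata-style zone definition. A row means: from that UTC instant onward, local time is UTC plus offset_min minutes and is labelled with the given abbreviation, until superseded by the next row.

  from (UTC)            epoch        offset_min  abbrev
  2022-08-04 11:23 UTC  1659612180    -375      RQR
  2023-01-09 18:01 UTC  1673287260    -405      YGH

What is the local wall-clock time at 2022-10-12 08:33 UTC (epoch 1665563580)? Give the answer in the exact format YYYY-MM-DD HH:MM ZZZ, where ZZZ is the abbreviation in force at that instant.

Query: 2022-10-12 08:33 UTC
Rule 1/2 (RQR, -06:15): 2022-08-04 11:23 UTC ≤ query < 2023-01-09 18:01 UTC
8·60 + 33 - 375 = 138 min
138 = 0·1440 + 138; 138 = 2·60 + 18 → 02:18, same day
→ 2022-10-12 02:18 RQR

2022-10-12 02:18 RQR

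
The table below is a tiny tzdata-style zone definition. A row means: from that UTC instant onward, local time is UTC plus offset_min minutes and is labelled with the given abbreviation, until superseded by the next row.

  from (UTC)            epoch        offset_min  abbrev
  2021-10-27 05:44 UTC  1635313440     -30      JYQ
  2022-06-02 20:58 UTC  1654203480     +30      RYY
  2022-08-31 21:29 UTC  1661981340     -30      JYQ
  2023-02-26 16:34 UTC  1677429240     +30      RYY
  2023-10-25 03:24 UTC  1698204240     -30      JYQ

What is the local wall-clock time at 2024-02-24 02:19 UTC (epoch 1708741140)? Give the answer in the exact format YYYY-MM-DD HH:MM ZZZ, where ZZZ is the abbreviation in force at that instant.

Query: 2024-02-24 02:19 UTC
Rule 5/5 (JYQ, -00:30): 2023-10-25 03:24 UTC ≤ query < +∞
2·60 + 19 - 30 = 109 min
109 = 0·1440 + 109; 109 = 1·60 + 49 → 01:49, same day
→ 2024-02-24 01:49 JYQ

2024-02-24 01:49 JYQ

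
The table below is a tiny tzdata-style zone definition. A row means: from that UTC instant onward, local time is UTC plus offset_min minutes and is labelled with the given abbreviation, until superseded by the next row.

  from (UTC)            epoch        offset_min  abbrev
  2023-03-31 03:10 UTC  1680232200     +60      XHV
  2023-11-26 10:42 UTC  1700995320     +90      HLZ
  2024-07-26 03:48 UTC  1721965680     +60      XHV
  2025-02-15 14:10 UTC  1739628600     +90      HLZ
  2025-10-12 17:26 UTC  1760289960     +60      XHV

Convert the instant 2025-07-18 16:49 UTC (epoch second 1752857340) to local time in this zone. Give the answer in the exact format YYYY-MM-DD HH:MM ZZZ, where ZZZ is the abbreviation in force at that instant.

Query: 2025-07-18 16:49 UTC
Rule 4/5 (HLZ, +01:30): 2025-02-15 14:10 UTC ≤ query < 2025-10-12 17:26 UTC
16·60 + 49 + 90 = 1099 min
1099 = 0·1440 + 1099; 1099 = 18·60 + 19 → 18:19, same day
→ 2025-07-18 18:19 HLZ

2025-07-18 18:19 HLZ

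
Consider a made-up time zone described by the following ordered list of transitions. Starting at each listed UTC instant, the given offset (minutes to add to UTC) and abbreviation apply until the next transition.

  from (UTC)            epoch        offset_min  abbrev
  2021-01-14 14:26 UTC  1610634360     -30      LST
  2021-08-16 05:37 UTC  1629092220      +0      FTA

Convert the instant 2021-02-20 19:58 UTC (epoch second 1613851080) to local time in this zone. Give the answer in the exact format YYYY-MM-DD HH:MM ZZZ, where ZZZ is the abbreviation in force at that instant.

2021-02-20 19:28 LST

Query: 2021-02-20 19:58 UTC
Rule 1/2 (LST, -00:30): 2021-01-14 14:26 UTC ≤ query < 2021-08-16 05:37 UTC
19·60 + 58 - 30 = 1168 min
1168 = 0·1440 + 1168; 1168 = 19·60 + 28 → 19:28, same day
→ 2021-02-20 19:28 LST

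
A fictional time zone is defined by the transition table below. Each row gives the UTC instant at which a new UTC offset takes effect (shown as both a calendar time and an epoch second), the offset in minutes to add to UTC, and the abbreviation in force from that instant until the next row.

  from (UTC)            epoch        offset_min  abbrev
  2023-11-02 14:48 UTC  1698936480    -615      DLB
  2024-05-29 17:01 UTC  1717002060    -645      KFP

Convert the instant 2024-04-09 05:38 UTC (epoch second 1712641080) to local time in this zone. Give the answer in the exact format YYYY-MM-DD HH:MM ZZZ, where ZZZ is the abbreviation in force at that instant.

Query: 2024-04-09 05:38 UTC
Rule 1/2 (DLB, -10:15): 2023-11-02 14:48 UTC ≤ query < 2024-05-29 17:01 UTC
5·60 + 38 - 615 = -277 min
-277 = -1·1440 + 1163; 1163 = 19·60 + 23 → 19:23, 2024-04-09 - 1 day = 2024-04-08
→ 2024-04-08 19:23 DLB

2024-04-08 19:23 DLB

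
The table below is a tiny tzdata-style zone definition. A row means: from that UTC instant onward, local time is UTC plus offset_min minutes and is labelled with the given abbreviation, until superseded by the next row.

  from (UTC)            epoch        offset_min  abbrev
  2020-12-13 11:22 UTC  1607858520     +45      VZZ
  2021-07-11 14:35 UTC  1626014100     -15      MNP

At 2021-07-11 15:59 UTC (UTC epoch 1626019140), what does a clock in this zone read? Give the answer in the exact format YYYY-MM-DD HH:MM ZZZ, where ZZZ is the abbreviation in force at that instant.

2021-07-11 15:44 MNP

Query: 2021-07-11 15:59 UTC
Rule 2/2 (MNP, -00:15): 2021-07-11 14:35 UTC ≤ query < +∞
15·60 + 59 - 15 = 944 min
944 = 0·1440 + 944; 944 = 15·60 + 44 → 15:44, same day
→ 2021-07-11 15:44 MNP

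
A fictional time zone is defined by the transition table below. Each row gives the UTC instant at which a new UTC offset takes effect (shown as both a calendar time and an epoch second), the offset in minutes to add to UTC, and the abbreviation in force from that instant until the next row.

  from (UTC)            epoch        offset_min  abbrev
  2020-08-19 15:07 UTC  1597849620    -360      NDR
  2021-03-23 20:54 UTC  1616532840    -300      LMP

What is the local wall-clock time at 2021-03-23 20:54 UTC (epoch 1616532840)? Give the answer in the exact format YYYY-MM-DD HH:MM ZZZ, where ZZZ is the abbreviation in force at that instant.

Query: 2021-03-23 20:54 UTC
Rule 2/2 (LMP, -05:00): 2021-03-23 20:54 UTC ≤ query < +∞
20·60 + 54 - 300 = 954 min
954 = 0·1440 + 954; 954 = 15·60 + 54 → 15:54, same day
→ 2021-03-23 15:54 LMP

2021-03-23 15:54 LMP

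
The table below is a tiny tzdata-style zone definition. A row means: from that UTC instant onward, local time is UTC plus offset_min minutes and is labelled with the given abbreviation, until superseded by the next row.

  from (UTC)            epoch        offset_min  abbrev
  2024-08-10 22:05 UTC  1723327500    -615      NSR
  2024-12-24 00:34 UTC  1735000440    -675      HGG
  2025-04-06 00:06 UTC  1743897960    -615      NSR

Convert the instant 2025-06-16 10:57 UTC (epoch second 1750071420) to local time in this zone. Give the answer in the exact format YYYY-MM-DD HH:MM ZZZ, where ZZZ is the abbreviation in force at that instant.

Query: 2025-06-16 10:57 UTC
Rule 3/3 (NSR, -10:15): 2025-04-06 00:06 UTC ≤ query < +∞
10·60 + 57 - 615 = 42 min
42 = 0·1440 + 42; 42 = 0·60 + 42 → 00:42, same day
→ 2025-06-16 00:42 NSR

2025-06-16 00:42 NSR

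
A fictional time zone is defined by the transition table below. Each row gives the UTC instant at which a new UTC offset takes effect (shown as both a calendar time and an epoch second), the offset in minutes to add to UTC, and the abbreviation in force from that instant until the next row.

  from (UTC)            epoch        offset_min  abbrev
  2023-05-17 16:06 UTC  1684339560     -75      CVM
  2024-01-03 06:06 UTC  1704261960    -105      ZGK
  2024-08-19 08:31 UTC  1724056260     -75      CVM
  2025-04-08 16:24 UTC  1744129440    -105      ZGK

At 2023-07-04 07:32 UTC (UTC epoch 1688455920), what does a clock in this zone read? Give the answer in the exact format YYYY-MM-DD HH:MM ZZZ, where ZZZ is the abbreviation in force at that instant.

Query: 2023-07-04 07:32 UTC
Rule 1/4 (CVM, -01:15): 2023-05-17 16:06 UTC ≤ query < 2024-01-03 06:06 UTC
7·60 + 32 - 75 = 377 min
377 = 0·1440 + 377; 377 = 6·60 + 17 → 06:17, same day
→ 2023-07-04 06:17 CVM

2023-07-04 06:17 CVM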